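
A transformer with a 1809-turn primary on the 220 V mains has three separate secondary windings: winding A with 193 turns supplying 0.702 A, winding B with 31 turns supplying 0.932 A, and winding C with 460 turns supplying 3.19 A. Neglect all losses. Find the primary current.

I_p ≈ 0.902 A

V_A = 220 × 193/1809 = 23.472 V; V_B = 220 × 31/1809 = 3.7700 V; V_C = 220 × 460/1809 = 55.943 V.
P_out = V_A I_A + V_B I_B + V_C I_C = 23.472×0.702 + 3.7700×0.932 + 55.943×3.19 = 16.477 + 3.5137 + 178.46 = 198.45 W.
Ideal ⇒ P_in = P_out, so I_p = P_out/V_p = 198.45/220 = 0.902 A.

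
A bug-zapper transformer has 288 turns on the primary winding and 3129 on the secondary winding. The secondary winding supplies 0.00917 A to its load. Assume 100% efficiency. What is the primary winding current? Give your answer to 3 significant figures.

For an ideal transformer I_p/I_s = N_s/N_p, so I_p = 0.00917 × 3129/288 = 0.0996 A.

I_p ≈ 0.0996 A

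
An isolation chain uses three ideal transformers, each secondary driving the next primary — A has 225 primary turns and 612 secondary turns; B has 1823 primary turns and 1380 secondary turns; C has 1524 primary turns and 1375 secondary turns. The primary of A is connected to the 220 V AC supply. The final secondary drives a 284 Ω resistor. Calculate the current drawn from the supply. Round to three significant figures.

Secondary of A: V = 220.00 × 612/225 = 598.40 V.
Secondary of B: V = 598.40 × 1380/1823 = 452.99 V.
Secondary of C: V = 452.99 × 1375/1524 = 408.70 V.
I_load = 408.70/284 = 1.4391 A, so P_out = 408.70 × 1.4391 = 588.15 W.
All ideal ⇒ P_in = P_out, so I_supply = 588.15/220 = 2.67 A.

I_supply ≈ 2.67 A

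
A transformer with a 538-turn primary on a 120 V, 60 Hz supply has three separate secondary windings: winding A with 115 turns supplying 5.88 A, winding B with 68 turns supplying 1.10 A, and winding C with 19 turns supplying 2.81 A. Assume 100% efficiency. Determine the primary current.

V_A = 120 × 115/538 = 25.651 V; V_B = 120 × 68/538 = 15.167 V; V_C = 120 × 19/538 = 4.2379 V.
P_out = V_A I_A + V_B I_B + V_C I_C = 25.651×5.88 + 15.167×1.10 + 4.2379×2.81 = 150.83 + 16.684 + 11.909 = 179.42 W.
Ideal ⇒ P_in = P_out, so I_p = P_out/V_p = 179.42/120 = 1.50 A.

I_p ≈ 1.50 A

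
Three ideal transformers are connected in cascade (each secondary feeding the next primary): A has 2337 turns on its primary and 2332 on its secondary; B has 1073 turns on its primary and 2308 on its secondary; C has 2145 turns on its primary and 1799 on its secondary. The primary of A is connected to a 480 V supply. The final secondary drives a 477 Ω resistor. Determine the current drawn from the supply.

Secondary of A: V = 480.00 × 2332/2337 = 478.97 V.
Secondary of B: V = 478.97 × 2308/1073 = 1030.3 V.
Secondary of C: V = 1030.3 × 1799/2145 = 864.07 V.
I_load = 864.07/477 = 1.8115 A, so P_out = 864.07 × 1.8115 = 1565.2 W.
All ideal ⇒ P_in = P_out, so I_supply = 1565.2/480 = 3.26 A.

I_supply ≈ 3.26 A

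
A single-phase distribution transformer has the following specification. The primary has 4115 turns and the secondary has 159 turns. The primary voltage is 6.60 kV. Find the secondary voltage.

V_s ≈ 255 V

V_s/V_p = N_s/N_p, so V_s = 6600 × 159/4115 = 255 V.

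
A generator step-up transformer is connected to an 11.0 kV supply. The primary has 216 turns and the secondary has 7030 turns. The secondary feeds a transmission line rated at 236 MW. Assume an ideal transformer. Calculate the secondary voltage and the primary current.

V_s ≈ 358000 V, I_p ≈ 21500 A

V_s = V_p × N_s/N_p = 11000 × 7030/216 = 358010 V.
I_s = P/V_s = 2.36×10^8/358010 = 659.20 A.
I_p = I_s × N_s/N_p = 659.20 × 7030/216 = 21500 A.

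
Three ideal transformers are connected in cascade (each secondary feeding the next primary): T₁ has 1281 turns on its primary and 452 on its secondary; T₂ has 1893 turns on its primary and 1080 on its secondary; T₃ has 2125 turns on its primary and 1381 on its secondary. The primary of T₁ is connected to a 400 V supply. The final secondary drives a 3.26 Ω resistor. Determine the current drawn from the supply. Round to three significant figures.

Secondary of T₁: V = 400.00 × 452/1281 = 141.14 V.
Secondary of T₂: V = 141.14 × 1080/1893 = 80.523 V.
Secondary of T₃: V = 80.523 × 1381/2125 = 52.331 V.
I_load = 52.331/3.26 = 16.052 A, so P_out = 52.331 × 16.052 = 840.03 W.
All ideal ⇒ P_in = P_out, so I_supply = 840.03/400 = 2.10 A.

I_supply ≈ 2.10 A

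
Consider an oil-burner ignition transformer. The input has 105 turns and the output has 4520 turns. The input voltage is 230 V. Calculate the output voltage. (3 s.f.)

V_out ≈ 9900 V

V_out/V_in = N_out/N_in, so V_out = 230 × 4520/105 = 9900 V.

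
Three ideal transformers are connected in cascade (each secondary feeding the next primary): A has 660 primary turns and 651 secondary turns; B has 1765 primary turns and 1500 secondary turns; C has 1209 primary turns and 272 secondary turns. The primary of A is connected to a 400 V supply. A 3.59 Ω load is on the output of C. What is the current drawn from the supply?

Secondary of A: V = 400.00 × 651/660 = 394.55 V.
Secondary of B: V = 394.55 × 1500/1765 = 335.31 V.
Secondary of C: V = 335.31 × 272/1209 = 75.437 V.
I_load = 75.437/3.59 = 21.013 A, so P_out = 75.437 × 21.013 = 1585.2 W.
All ideal ⇒ P_in = P_out, so I_supply = 1585.2/400 = 3.96 A.

I_supply ≈ 3.96 A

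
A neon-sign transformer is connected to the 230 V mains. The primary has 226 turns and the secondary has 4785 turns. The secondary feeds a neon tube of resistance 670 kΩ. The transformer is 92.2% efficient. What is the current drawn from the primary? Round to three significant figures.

I_p ≈ 0.167 A

V_s = 230 × 4785/226 = 4869.7 V.
I_s = V_s/R = 4869.7/670000 = 0.0072682 A.
P_out = V_s I_s = 4869.7 × 0.0072682 = 35.394 W.
P_in = P_out/η = 35.394/0.922 = 38.388 W.
I_p = P_in/V_p = 38.388/230 = 0.167 A.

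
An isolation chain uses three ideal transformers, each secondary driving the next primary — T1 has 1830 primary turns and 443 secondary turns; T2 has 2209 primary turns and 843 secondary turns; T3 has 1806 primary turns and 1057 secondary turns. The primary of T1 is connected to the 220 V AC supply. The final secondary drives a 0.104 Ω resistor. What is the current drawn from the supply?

I_supply ≈ 6.18 A

Secondary of T1: V = 220.00 × 443/1830 = 53.257 V.
Secondary of T2: V = 53.257 × 843/2209 = 20.324 V.
Secondary of T3: V = 20.324 × 1057/1806 = 11.895 V.
I_load = 11.895/0.104 = 114.37 A, so P_out = 11.895 × 114.37 = 1360.5 W.
All ideal ⇒ P_in = P_out, so I_supply = 1360.5/220 = 6.18 A.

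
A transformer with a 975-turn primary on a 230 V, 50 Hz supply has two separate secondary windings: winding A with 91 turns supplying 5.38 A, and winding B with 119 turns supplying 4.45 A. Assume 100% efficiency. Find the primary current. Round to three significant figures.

I_p ≈ 1.05 A

V_A = 230 × 91/975 = 21.467 V; V_B = 230 × 119/975 = 28.072 V.
P_out = V_A I_A + V_B I_B = 21.467×5.38 + 28.072×4.45 = 115.49 + 124.92 = 240.41 W.
Ideal ⇒ P_in = P_out, so I_p = P_out/V_p = 240.41/230 = 1.05 A.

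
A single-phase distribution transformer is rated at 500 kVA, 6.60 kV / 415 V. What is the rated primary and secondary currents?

I_p ≈ 75.8 A, I_s ≈ 1200 A

I_p = S/V_p = 500000/6600 = 75.8 A.
I_s = S/V_s = 500000/415 = 1200 A.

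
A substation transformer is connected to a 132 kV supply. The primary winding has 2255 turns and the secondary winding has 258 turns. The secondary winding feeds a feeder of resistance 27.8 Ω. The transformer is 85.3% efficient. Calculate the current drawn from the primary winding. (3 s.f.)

I_p ≈ 72.9 A

V_s = 132000 × 258/2255 = 15102 V.
I_s = V_s/R = 15102/27.8 = 543.25 A.
P_out = V_s I_s = 15102 × 543.25 = 8.2044×10^6 W.
P_in = P_out/η = 8.2044×10^6/0.853 = 9.6183×10^6 W.
I_p = P_in/V_p = 9.6183×10^6/132000 = 72.9 A.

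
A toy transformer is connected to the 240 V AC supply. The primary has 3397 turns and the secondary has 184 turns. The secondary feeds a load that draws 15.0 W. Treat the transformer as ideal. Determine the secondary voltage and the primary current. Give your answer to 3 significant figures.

V_s ≈ 13.0 V, I_p ≈ 0.0625 A

V_s = V_p × N_s/N_p = 240 × 184/3397 = 13.000 V.
I_s = P/V_s = 15.0/13.000 = 1.1539 A.
I_p = I_s × N_s/N_p = 1.1539 × 184/3397 = 0.0625 A.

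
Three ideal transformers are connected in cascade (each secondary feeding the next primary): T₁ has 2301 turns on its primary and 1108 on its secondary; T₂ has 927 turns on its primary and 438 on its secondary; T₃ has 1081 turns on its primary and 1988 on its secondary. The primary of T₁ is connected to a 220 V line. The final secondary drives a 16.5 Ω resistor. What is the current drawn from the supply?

I_supply ≈ 2.33 A

Secondary of T₁: V = 220.00 × 1108/2301 = 105.94 V.
Secondary of T₂: V = 105.94 × 438/927 = 50.054 V.
Secondary of T₃: V = 50.054 × 1988/1081 = 92.052 V.
I_load = 92.052/16.5 = 5.5789 A, so P_out = 92.052 × 5.5789 = 513.54 W.
All ideal ⇒ P_in = P_out, so I_supply = 513.54/220 = 2.33 A.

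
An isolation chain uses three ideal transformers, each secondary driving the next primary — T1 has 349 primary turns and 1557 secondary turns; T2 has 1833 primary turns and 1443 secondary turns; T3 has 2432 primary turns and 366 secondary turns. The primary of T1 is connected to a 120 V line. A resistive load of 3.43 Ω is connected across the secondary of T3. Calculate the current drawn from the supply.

After T1: V = 120.00 × 1557/349 = 535.36 V.
After T2: V = 535.36 × 1443/1833 = 421.45 V.
After T3: V = 421.45 × 366/2432 = 63.426 V.
I_load = 63.426/3.43 = 18.491 A, so P_out = 63.426 × 18.491 = 1172.8 W.
All ideal ⇒ P_in = P_out, so I_supply = 1172.8/120 = 9.77 A.

I_supply ≈ 9.77 A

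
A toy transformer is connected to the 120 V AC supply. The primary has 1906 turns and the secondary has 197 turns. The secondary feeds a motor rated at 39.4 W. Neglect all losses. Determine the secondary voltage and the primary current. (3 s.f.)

V_s = V_p × N_s/N_p = 120 × 197/1906 = 12.403 V.
I_s = P/V_s = 39.4/12.403 = 3.1767 A.
I_p = I_s × N_s/N_p = 3.1767 × 197/1906 = 0.328 A.

V_s ≈ 12.4 V, I_p ≈ 0.328 A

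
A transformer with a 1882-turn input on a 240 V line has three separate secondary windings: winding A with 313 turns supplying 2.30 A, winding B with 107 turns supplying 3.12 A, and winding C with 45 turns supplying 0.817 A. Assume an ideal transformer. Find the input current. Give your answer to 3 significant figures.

I_in ≈ 0.579 A

V_A = 240 × 313/1882 = 39.915 V; V_B = 240 × 107/1882 = 13.645 V; V_C = 240 × 45/1882 = 5.7386 V.
P_out = V_A I_A + V_B I_B + V_C I_C = 39.915×2.30 + 13.645×3.12 + 5.7386×0.817 = 91.804 + 42.573 + 4.6884 = 139.07 W.
Ideal ⇒ P_in = P_out, so I_in = P_out/V_in = 139.07/240 = 0.579 A.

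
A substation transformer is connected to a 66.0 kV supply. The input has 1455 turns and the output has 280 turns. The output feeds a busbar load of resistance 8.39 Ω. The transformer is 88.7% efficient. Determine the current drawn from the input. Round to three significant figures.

I_in ≈ 328 A

V_out = 66000 × 280/1455 = 12701 V.
I_out = V_out/R = 12701/8.39 = 1513.8 A.
P_out = V_out I_out = 12701 × 1513.8 = 1.9227×10^7 W.
P_in = P_out/η = 1.9227×10^7/0.887 = 2.1677×10^7 W.
I_in = P_in/V_in = 2.1677×10^7/66000 = 328 A.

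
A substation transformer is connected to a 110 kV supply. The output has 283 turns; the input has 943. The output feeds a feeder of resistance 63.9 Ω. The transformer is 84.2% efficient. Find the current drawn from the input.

V_out = 110000 × 283/943 = 33012 V.
I_out = V_out/R = 33012/63.9 = 516.61 A.
P_out = V_out I_out = 33012 × 516.61 = 1.7054×10^7 W.
P_in = P_out/η = 1.7054×10^7/0.842 = 2.0255×10^7 W.
I_in = P_in/V_in = 2.0255×10^7/110000 = 184 A.

I_in ≈ 184 A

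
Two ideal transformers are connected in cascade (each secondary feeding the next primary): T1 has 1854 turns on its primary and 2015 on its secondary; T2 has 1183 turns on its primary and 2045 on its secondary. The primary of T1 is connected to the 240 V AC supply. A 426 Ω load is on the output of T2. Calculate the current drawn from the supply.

After T1: V = 240.00 × 2015/1854 = 260.84 V.
After T2: V = 260.84 × 2045/1183 = 450.91 V.
I_load = 450.91/426 = 1.0585 A, so P_out = 450.91 × 1.0585 = 477.27 W.
All ideal ⇒ P_in = P_out, so I_supply = 477.27/240 = 1.99 A.

I_supply ≈ 1.99 A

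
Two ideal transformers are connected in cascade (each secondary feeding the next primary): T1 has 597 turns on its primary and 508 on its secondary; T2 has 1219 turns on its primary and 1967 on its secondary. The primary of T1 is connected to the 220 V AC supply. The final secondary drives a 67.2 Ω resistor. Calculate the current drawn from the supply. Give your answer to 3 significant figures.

After T1: V = 220.00 × 508/597 = 187.20 V.
After T2: V = 187.20 × 1967/1219 = 302.07 V.
I_load = 302.07/67.2 = 4.4951 A, so P_out = 302.07 × 4.4951 = 1357.9 W.
All ideal ⇒ P_in = P_out, so I_supply = 1357.9/220 = 6.17 A.

I_supply ≈ 6.17 A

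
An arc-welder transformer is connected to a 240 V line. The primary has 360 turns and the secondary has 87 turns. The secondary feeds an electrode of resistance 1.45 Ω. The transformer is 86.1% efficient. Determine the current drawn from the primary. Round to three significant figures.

V_s = 240 × 87/360 = 58.000 V.
I_s = V_s/R = 58.000/1.45 = 40.000 A.
P_out = V_s I_s = 58.000 × 40.000 = 2320.0 W.
P_in = P_out/η = 2320.0/0.861 = 2694.5 W.
I_p = P_in/V_p = 2694.5/240 = 11.2 A.

I_p ≈ 11.2 A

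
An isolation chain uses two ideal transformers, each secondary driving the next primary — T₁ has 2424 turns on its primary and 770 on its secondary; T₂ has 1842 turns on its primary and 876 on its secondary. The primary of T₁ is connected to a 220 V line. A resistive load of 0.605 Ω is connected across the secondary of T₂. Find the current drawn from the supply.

Secondary of T₁: V = 220.00 × 770/2424 = 69.884 V.
Secondary of T₂: V = 69.884 × 876/1842 = 33.235 V.
I_load = 33.235/0.605 = 54.934 A, so P_out = 33.235 × 54.934 = 1825.7 W.
All ideal ⇒ P_in = P_out, so I_supply = 1825.7/220 = 8.30 A.

I_supply ≈ 8.30 A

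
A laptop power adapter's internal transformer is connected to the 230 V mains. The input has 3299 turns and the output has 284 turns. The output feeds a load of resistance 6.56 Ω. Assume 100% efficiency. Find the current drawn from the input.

I_in ≈ 0.260 A

V_out = V_in × N_out/N_in = 230 × 284/3299 = 19.800 V.
I_out = V_out/R = 19.800/6.56 = 3.0183 A.
For an ideal transformer I_in N_in = I_out N_out, so I_in = 3.0183 × 284/3299 = 0.260 A.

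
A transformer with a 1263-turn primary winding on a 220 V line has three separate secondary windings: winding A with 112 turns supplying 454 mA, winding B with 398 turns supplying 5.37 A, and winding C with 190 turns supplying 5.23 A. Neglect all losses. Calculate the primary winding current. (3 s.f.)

I_p ≈ 2.52 A

V_A = 220 × 112/1263 = 19.509 V; V_B = 220 × 398/1263 = 69.327 V; V_C = 220 × 190/1263 = 33.096 V.
P_out = V_A I_A + V_B I_B + V_C I_C = 19.509×0.454 + 69.327×5.37 + 33.096×5.23 = 8.8571 + 372.29 + 173.09 = 554.23 W.
Ideal ⇒ P_in = P_out, so I_p = P_out/V_p = 554.23/220 = 2.52 A.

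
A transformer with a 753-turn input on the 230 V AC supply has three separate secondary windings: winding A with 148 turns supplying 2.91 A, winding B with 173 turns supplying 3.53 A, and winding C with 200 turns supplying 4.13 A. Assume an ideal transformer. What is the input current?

I_in ≈ 2.48 A

V_A = 230 × 148/753 = 45.206 V; V_B = 230 × 173/753 = 52.842 V; V_C = 230 × 200/753 = 61.089 V.
P_out = V_A I_A + V_B I_B + V_C I_C = 45.206×2.91 + 52.842×3.53 + 61.089×4.13 = 131.55 + 186.53 + 252.30 = 570.38 W.
Ideal ⇒ P_in = P_out, so I_in = P_out/V_in = 570.38/230 = 2.48 A.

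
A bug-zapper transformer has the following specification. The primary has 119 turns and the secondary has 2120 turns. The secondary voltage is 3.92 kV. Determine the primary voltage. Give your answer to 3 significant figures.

V_p ≈ 220 V

V_p/V_s = N_p/N_s, so V_p = 3920 × 119/2120 = 220 V.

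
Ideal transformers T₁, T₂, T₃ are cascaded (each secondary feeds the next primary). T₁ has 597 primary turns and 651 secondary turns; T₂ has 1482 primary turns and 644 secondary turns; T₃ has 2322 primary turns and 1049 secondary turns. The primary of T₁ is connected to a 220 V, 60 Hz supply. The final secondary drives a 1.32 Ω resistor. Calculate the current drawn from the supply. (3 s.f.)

After T₁: V = 220.00 × 651/597 = 239.90 V.
After T₂: V = 239.90 × 644/1482 = 104.25 V.
After T₃: V = 104.25 × 1049/2322 = 47.096 V.
I_load = 47.096/1.32 = 35.678 A, so P_out = 47.096 × 35.678 = 1680.3 W.
All ideal ⇒ P_in = P_out, so I_supply = 1680.3/220 = 7.64 A.

I_supply ≈ 7.64 A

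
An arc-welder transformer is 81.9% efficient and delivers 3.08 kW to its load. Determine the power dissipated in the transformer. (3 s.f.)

P_loss ≈ 681 W

P_in = P_out/η = 3080/0.819 = 3760.68 W.
P_loss = P_in − P_out = 3760.68 − 3080 = 681 W.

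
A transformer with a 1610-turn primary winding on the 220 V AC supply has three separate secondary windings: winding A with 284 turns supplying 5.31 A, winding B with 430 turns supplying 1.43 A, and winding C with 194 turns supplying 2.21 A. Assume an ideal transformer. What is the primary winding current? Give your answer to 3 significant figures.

I_p ≈ 1.58 A

V_A = 220 × 284/1610 = 38.807 V; V_B = 220 × 430/1610 = 58.758 V; V_C = 220 × 194/1610 = 26.509 V.
P_out = V_A I_A + V_B I_B + V_C I_C = 38.807×5.31 + 58.758×1.43 + 26.509×2.21 = 206.07 + 84.024 + 58.586 = 348.68 W.
Ideal ⇒ P_in = P_out, so I_p = P_out/V_p = 348.68/220 = 1.58 A.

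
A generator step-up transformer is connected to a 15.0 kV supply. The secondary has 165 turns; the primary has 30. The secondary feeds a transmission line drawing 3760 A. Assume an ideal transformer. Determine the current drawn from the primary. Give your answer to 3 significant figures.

I_p ≈ 20700 A

For an ideal transformer I_p N_p = I_s N_s, so I_p = 3760 × 165/30 = 20700 A.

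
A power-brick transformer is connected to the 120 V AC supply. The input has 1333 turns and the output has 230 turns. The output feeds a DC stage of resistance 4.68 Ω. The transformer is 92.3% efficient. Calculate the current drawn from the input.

V_out = 120 × 230/1333 = 20.705 V.
I_out = V_out/R = 20.705/4.68 = 4.4242 A.
P_out = V_out I_out = 20.705 × 4.4242 = 91.603 W.
P_in = P_out/η = 91.603/0.923 = 99.245 W.
I_in = P_in/V_in = 99.245/120 = 0.827 A.

I_in ≈ 0.827 A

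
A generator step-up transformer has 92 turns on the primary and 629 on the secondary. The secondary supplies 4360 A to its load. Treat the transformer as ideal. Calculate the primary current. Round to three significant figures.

I_p ≈ 29800 A

For an ideal transformer I_p/I_s = N_s/N_p, so I_p = 4360 × 629/92 = 29800 A.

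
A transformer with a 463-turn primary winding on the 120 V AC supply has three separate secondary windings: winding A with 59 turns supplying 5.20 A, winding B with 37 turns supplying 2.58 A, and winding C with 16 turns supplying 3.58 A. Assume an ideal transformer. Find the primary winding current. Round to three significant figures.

I_p ≈ 0.993 A

V_A = 120 × 59/463 = 15.292 V; V_B = 120 × 37/463 = 9.5896 V; V_C = 120 × 16/463 = 4.1469 V.
P_out = V_A I_A + V_B I_B + V_C I_C = 15.292×5.20 + 9.5896×2.58 + 4.1469×3.58 = 79.516 + 24.741 + 14.846 = 119.10 W.
Ideal ⇒ P_in = P_out, so I_p = P_out/V_p = 119.10/120 = 0.993 A.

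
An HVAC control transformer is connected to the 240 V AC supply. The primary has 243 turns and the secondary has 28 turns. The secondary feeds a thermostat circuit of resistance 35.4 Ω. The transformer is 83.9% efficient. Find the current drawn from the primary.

I_p ≈ 0.107 A

V_s = 240 × 28/243 = 27.654 V.
I_s = V_s/R = 27.654/35.4 = 0.78120 A.
P_out = V_s I_s = 27.654 × 0.78120 = 21.603 W.
P_in = P_out/η = 21.603/0.839 = 25.749 W.
I_p = P_in/V_p = 25.749/240 = 0.107 A.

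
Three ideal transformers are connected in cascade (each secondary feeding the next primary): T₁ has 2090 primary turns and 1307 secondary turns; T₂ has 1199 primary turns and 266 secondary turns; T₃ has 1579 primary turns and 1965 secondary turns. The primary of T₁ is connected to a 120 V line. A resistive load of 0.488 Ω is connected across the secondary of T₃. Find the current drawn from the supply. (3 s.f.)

I_supply ≈ 7.33 A

Secondary of T₁: V = 120.00 × 1307/2090 = 75.043 V.
Secondary of T₂: V = 75.043 × 266/1199 = 16.648 V.
Secondary of T₃: V = 16.648 × 1965/1579 = 20.718 V.
I_load = 20.718/0.488 = 42.455 A, so P_out = 20.718 × 42.455 = 879.60 W.
All ideal ⇒ P_in = P_out, so I_supply = 879.60/120 = 7.33 A.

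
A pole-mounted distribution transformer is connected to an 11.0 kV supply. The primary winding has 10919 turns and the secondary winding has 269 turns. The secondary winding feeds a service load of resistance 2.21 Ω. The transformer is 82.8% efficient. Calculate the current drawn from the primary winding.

V_s = 11000 × 269/10919 = 271.00 V.
I_s = V_s/R = 271.00/2.21 = 122.62 A.
P_out = V_s I_s = 271.00 × 122.62 = 33230 W.
P_in = P_out/η = 33230/0.828 = 40133 W.
I_p = P_in/V_p = 40133/11000 = 3.65 A.

I_p ≈ 3.65 A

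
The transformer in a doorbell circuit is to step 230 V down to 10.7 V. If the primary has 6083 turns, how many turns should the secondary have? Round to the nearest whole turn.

N_s = 283 turns

N_s/N_p = V_s/V_p, so N_s = 6083 × 10.7/230 = 283.0 ≈ 283 turns.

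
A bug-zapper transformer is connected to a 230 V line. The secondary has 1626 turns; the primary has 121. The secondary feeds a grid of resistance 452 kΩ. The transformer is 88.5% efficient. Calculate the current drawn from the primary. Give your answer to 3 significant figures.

I_p ≈ 0.104 A

V_s = 230 × 1626/121 = 3090.7 V.
I_s = V_s/R = 3090.7/452000 = 0.0068379 A.
P_out = V_s I_s = 3090.7 × 0.0068379 = 21.134 W.
P_in = P_out/η = 21.134/0.885 = 23.881 W.
I_p = P_in/V_p = 23.881/230 = 0.104 A.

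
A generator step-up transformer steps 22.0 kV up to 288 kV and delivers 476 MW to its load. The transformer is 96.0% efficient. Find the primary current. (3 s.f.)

P_in = P_out/η = 4.76×10^8/0.960 = 4.9583×10^8 W.
I_p = P_in/V_p = 4.9583×10^8/22000 = 22500 A.

I_p ≈ 22500 A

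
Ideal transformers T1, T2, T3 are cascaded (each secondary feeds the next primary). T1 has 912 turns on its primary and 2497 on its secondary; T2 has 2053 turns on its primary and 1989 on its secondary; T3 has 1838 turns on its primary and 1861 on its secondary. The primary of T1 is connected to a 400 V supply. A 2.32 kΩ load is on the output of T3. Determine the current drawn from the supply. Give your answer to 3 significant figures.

After T1: V = 400.00 × 2497/912 = 1095.2 V.
After T2: V = 1095.2 × 1989/2053 = 1061.0 V.
After T3: V = 1061.0 × 1861/1838 = 1074.3 V.
I_load = 1074.3/2320 = 0.46307 A, so P_out = 1074.3 × 0.46307 = 497.48 W.
All ideal ⇒ P_in = P_out, so I_supply = 497.48/400 = 1.24 A.

I_supply ≈ 1.24 A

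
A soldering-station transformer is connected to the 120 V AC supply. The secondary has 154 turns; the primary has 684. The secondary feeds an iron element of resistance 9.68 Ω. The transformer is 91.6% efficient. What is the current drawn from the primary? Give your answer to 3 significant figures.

V_s = 120 × 154/684 = 27.018 V.
I_s = V_s/R = 27.018/9.68 = 2.7911 A.
P_out = V_s I_s = 27.018 × 2.7911 = 75.408 W.
P_in = P_out/η = 75.408/0.916 = 82.323 W.
I_p = P_in/V_p = 82.323/120 = 0.686 A.

I_p ≈ 0.686 A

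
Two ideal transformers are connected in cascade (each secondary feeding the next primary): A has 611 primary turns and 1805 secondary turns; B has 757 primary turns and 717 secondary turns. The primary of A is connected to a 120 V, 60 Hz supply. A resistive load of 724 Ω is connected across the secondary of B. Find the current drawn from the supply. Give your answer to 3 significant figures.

I_supply ≈ 1.30 A

After A: V = 120.00 × 1805/611 = 354.50 V.
After B: V = 354.50 × 717/757 = 335.77 V.
I_load = 335.77/724 = 0.46377 A, so P_out = 335.77 × 0.46377 = 155.72 W.
All ideal ⇒ P_in = P_out, so I_supply = 155.72/120 = 1.30 A.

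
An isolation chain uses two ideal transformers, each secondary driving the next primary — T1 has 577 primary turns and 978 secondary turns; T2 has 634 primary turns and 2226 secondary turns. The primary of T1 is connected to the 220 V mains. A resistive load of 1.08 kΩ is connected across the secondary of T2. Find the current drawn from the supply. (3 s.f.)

I_supply ≈ 7.21 A

After T1: V = 220.00 × 978/577 = 372.89 V.
After T2: V = 372.89 × 2226/634 = 1309.2 V.
I_load = 1309.2/1080 = 1.2123 A, so P_out = 1309.2 × 1.2123 = 1587.2 W.
All ideal ⇒ P_in = P_out, so I_supply = 1587.2/220 = 7.21 A.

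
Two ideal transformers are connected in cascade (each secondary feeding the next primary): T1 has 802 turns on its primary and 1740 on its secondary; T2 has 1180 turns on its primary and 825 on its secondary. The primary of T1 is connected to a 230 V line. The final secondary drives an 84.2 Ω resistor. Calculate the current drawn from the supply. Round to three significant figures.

I_supply ≈ 6.29 A

Secondary of T1: V = 230.00 × 1740/802 = 499.00 V.
Secondary of T2: V = 499.00 × 825/1180 = 348.88 V.
I_load = 348.88/84.2 = 4.1435 A, so P_out = 348.88 × 4.1435 = 1445.6 W.
All ideal ⇒ P_in = P_out, so I_supply = 1445.6/230 = 6.29 A.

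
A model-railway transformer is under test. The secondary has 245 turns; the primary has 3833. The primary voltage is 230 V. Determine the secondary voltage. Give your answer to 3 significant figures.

V_s/V_p = N_s/N_p, so V_s = 230 × 245/3833 = 14.7 V.

V_s ≈ 14.7 V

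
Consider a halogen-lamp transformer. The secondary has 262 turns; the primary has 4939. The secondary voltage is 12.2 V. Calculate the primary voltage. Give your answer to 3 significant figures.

V_p/V_s = N_p/N_s, so V_p = 12.2 × 4939/262 = 230 V.

V_p ≈ 230 V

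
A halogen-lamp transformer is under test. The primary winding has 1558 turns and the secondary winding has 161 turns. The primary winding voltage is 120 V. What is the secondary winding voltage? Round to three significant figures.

V_s/V_p = N_s/N_p, so V_s = 120 × 161/1558 = 12.4 V.

V_s ≈ 12.4 V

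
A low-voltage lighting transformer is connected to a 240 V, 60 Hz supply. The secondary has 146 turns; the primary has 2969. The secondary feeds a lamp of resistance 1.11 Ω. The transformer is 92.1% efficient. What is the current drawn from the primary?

V_s = 240 × 146/2969 = 11.802 V.
I_s = V_s/R = 11.802/1.11 = 10.632 A.
P_out = V_s I_s = 11.802 × 10.632 = 125.48 W.
P_in = P_out/η = 125.48/0.921 = 136.25 W.
I_p = P_in/V_p = 136.25/240 = 0.568 A.

I_p ≈ 0.568 A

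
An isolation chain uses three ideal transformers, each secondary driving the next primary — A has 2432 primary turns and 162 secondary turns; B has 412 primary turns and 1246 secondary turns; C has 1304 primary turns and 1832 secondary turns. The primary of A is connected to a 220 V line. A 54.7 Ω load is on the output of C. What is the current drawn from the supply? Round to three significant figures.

I_supply ≈ 0.322 A

Secondary of A: V = 220.00 × 162/2432 = 14.655 V.
Secondary of B: V = 14.655 × 1246/412 = 44.320 V.
Secondary of C: V = 44.320 × 1832/1304 = 62.265 V.
I_load = 62.265/54.7 = 1.1383 A, so P_out = 62.265 × 1.1383 = 70.876 W.
All ideal ⇒ P_in = P_out, so I_supply = 70.876/220 = 0.322 A.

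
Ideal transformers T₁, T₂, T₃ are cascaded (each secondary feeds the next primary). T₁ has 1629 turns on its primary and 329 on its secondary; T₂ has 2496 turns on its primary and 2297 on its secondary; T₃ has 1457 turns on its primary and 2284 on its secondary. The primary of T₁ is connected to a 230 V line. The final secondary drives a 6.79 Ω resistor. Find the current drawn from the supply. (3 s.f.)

I_supply ≈ 2.88 A

Secondary of T₁: V = 230.00 × 329/1629 = 46.452 V.
Secondary of T₂: V = 46.452 × 2297/2496 = 42.748 V.
Secondary of T₃: V = 42.748 × 2284/1457 = 67.012 V.
I_load = 67.012/6.79 = 9.8693 A, so P_out = 67.012 × 9.8693 = 661.37 W.
All ideal ⇒ P_in = P_out, so I_supply = 661.37/230 = 2.88 A.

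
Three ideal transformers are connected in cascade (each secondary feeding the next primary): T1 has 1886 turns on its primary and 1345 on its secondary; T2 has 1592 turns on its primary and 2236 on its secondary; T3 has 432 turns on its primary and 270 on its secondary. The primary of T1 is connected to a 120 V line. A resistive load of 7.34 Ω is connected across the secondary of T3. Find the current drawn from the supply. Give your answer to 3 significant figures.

I_supply ≈ 6.41 A

After T1: V = 120.00 × 1345/1886 = 85.578 V.
After T2: V = 85.578 × 2236/1592 = 120.20 V.
After T3: V = 120.20 × 270/432 = 75.123 V.
I_load = 75.123/7.34 = 10.235 A, so P_out = 75.123 × 10.235 = 768.86 W.
All ideal ⇒ P_in = P_out, so I_supply = 768.86/120 = 6.41 A.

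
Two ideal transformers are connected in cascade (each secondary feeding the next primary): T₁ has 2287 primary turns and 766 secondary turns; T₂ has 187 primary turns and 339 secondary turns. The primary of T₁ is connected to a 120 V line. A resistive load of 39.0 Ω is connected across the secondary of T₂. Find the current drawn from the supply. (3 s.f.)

Secondary of T₁: V = 120.00 × 766/2287 = 40.192 V.
Secondary of T₂: V = 40.192 × 339/187 = 72.862 V.
I_load = 72.862/39.0 = 1.8683 A, so P_out = 72.862 × 1.8683 = 136.13 W.
All ideal ⇒ P_in = P_out, so I_supply = 136.13/120 = 1.13 A.

I_supply ≈ 1.13 A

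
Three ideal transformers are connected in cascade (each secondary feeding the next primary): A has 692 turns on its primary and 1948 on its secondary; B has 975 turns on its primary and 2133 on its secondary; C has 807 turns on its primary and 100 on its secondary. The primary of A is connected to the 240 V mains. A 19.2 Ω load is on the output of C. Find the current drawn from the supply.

After A: V = 240.00 × 1948/692 = 675.61 V.
After B: V = 675.61 × 2133/975 = 1478.0 V.
After C: V = 1478.0 × 100/807 = 183.15 V.
I_load = 183.15/19.2 = 9.5391 A, so P_out = 183.15 × 9.5391 = 1747.1 W.
All ideal ⇒ P_in = P_out, so I_supply = 1747.1/240 = 7.28 A.

I_supply ≈ 7.28 A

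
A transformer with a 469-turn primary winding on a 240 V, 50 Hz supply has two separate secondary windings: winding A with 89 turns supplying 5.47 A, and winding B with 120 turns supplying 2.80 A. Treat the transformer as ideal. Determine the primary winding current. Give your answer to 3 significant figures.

V_A = 240 × 89/469 = 45.544 V; V_B = 240 × 120/469 = 61.407 V.
P_out = V_A I_A + V_B I_B = 45.544×5.47 + 61.407×2.80 = 249.12 + 171.94 = 421.06 W.
Ideal ⇒ P_in = P_out, so I_p = P_out/V_p = 421.06/240 = 1.75 A.

I_p ≈ 1.75 A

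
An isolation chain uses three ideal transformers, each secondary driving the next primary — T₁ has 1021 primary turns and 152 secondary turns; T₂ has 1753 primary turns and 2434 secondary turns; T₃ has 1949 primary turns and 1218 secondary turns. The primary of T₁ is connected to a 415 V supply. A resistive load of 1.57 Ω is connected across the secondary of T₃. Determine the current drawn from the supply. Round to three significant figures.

I_supply ≈ 4.41 A

Secondary of T₁: V = 415.00 × 152/1021 = 61.783 V.
Secondary of T₂: V = 61.783 × 2434/1753 = 85.784 V.
Secondary of T₃: V = 85.784 × 1218/1949 = 53.609 V.
I_load = 53.609/1.57 = 34.146 A, so P_out = 53.609 × 34.146 = 1830.5 W.
All ideal ⇒ P_in = P_out, so I_supply = 1830.5/415 = 4.41 A.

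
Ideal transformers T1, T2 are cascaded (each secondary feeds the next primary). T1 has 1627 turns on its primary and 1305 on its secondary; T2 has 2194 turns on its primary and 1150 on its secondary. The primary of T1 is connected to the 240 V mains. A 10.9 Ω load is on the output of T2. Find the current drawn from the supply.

Secondary of T1: V = 240.00 × 1305/1627 = 192.50 V.
Secondary of T2: V = 192.50 × 1150/2194 = 100.90 V.
I_load = 100.90/10.9 = 9.2570 A, so P_out = 100.90 × 9.2570 = 934.04 W.
All ideal ⇒ P_in = P_out, so I_supply = 934.04/240 = 3.89 A.

I_supply ≈ 3.89 A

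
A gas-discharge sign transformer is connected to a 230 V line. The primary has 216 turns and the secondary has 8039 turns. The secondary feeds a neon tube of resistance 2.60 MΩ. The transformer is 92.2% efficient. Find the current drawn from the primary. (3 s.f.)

I_p ≈ 0.133 A

V_s = 230 × 8039/216 = 8560.0 V.
I_s = V_s/R = 8560.0/(2.60×10^6) = 0.0032923 A.
P_out = V_s I_s = 8560.0 × 0.0032923 = 28.182 W.
P_in = P_out/η = 28.182/0.922 = 30.567 W.
I_p = P_in/V_p = 30.567/230 = 0.133 A.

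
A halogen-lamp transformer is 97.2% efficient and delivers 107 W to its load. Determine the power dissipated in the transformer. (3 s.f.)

P_in = P_out/η = 107/0.972 = 110.082 W.
P_loss = P_in − P_out = 110.082 − 107 = 3.08 W.

P_loss ≈ 3.08 W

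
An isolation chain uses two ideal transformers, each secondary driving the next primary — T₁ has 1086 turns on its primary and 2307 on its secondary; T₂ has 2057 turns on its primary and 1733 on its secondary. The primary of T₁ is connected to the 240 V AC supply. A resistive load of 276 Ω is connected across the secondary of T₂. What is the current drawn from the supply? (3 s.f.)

I_supply ≈ 2.79 A

After T₁: V = 240.00 × 2307/1086 = 509.83 V.
After T₂: V = 509.83 × 1733/2057 = 429.53 V.
I_load = 429.53/276 = 1.5563 A, so P_out = 429.53 × 1.5563 = 668.46 W.
All ideal ⇒ P_in = P_out, so I_supply = 668.46/240 = 2.79 A.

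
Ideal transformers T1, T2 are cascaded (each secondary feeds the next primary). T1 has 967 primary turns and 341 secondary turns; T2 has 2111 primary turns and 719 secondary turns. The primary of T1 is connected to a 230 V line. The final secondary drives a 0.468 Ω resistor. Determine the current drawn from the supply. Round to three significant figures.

I_supply ≈ 7.09 A

After T1: V = 230.00 × 341/967 = 81.107 V.
After T2: V = 81.107 × 719/2111 = 27.625 V.
I_load = 27.625/0.468 = 59.027 A, so P_out = 27.625 × 59.027 = 1630.6 W.
All ideal ⇒ P_in = P_out, so I_supply = 1630.6/230 = 7.09 A.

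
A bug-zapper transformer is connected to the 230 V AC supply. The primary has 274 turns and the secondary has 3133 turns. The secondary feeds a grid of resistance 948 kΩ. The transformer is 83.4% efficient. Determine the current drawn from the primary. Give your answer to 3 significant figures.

I_p ≈ 0.0380 A

V_s = 230 × 3133/274 = 2629.9 V.
I_s = V_s/R = 2629.9/948000 = 0.0027741 A.
P_out = V_s I_s = 2629.9 × 0.0027741 = 7.2957 W.
P_in = P_out/η = 7.2957/0.834 = 8.7478 W.
I_p = P_in/V_p = 8.7478/230 = 0.0380 A.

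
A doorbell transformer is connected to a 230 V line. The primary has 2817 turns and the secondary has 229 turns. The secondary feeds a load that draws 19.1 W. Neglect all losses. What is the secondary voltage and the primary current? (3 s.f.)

V_s = V_p × N_s/N_p = 230 × 229/2817 = 18.697 V.
I_s = P/V_s = 19.1/18.697 = 1.0215 A.
I_p = I_s × N_s/N_p = 1.0215 × 229/2817 = 0.0830 A.

V_s ≈ 18.7 V, I_p ≈ 0.0830 A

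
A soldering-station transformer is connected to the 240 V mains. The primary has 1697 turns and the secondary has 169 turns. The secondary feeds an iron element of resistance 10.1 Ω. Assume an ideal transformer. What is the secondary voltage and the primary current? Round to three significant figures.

V_s ≈ 23.9 V, I_p ≈ 0.236 A

V_s = V_p × N_s/N_p = 240 × 169/1697 = 23.901 V.
I_s = V_s/R = 23.901/10.1 = 2.3664 A.
I_p = I_s × N_s/N_p = 2.3664 × 169/1697 = 0.236 A.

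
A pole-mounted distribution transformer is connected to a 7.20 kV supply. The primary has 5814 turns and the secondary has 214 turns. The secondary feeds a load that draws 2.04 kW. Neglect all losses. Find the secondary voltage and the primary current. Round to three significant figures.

V_s ≈ 265 V, I_p ≈ 0.283 A

V_s = V_p × N_s/N_p = 7200 × 214/5814 = 265.02 V.
I_s = P/V_s = 2040/265.02 = 7.6977 A.
I_p = I_s × N_s/N_p = 7.6977 × 214/5814 = 0.283 A.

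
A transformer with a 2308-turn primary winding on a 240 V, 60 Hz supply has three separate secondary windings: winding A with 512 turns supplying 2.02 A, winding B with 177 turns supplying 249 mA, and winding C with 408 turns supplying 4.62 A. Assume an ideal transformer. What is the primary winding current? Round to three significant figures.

I_p ≈ 1.28 A

V_A = 240 × 512/2308 = 53.241 V; V_B = 240 × 177/2308 = 18.406 V; V_C = 240 × 408/2308 = 42.426 V.
P_out = V_A I_A + V_B I_B + V_C I_C = 53.241×2.02 + 18.406×0.249 + 42.426×4.62 = 107.55 + 4.5830 + 196.01 = 308.14 W.
Ideal ⇒ P_in = P_out, so I_p = P_out/V_p = 308.14/240 = 1.28 A.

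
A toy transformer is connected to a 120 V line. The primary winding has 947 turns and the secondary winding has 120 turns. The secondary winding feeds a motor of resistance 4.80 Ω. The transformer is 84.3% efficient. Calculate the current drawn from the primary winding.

I_p ≈ 0.476 A

V_s = 120 × 120/947 = 15.206 V.
I_s = V_s/R = 15.206/4.80 = 3.1679 A.
P_out = V_s I_s = 15.206 × 3.1679 = 48.171 W.
P_in = P_out/η = 48.171/0.843 = 57.142 W.
I_p = P_in/V_p = 57.142/120 = 0.476 A.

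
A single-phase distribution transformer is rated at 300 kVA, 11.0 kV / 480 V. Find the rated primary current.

I_p = S/V_p = 300000/11000 = 27.3 A.

I_p ≈ 27.3 A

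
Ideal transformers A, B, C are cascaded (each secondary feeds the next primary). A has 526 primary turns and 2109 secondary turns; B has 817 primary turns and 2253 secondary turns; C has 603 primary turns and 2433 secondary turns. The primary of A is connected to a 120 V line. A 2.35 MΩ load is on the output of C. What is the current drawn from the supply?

I_supply ≈ 0.102 A

After A: V = 120.00 × 2109/526 = 481.14 V.
After B: V = 481.14 × 2253/817 = 1326.8 V.
After C: V = 1326.8 × 2433/603 = 5353.5 V.
I_load = 5353.5/(2.35×10^6) = 0.0022781 A, so P_out = 5353.5 × 0.0022781 = 12.196 W.
All ideal ⇒ P_in = P_out, so I_supply = 12.196/120 = 0.102 A.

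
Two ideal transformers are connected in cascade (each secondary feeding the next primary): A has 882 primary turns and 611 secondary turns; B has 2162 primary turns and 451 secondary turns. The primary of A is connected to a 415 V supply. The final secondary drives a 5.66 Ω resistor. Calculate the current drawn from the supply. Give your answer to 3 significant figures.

Secondary of A: V = 415.00 × 611/882 = 287.49 V.
Secondary of B: V = 287.49 × 451/2162 = 59.971 V.
I_load = 59.971/5.66 = 10.596 A, so P_out = 59.971 × 10.596 = 635.43 W.
All ideal ⇒ P_in = P_out, so I_supply = 635.43/415 = 1.53 A.

I_supply ≈ 1.53 A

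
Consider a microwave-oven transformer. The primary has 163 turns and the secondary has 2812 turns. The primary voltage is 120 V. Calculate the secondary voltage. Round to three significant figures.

V_s/V_p = N_s/N_p, so V_s = 120 × 2812/163 = 2070 V.

V_s ≈ 2070 V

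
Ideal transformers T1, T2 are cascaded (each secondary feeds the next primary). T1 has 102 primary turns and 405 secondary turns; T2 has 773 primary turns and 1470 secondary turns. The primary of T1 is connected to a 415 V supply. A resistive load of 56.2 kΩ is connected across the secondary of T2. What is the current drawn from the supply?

I_supply ≈ 0.421 A

After T1: V = 415.00 × 405/102 = 1647.8 V.
After T2: V = 1647.8 × 1470/773 = 3133.6 V.
I_load = 3133.6/56200 = 0.055758 A, so P_out = 3133.6 × 0.055758 = 174.72 W.
All ideal ⇒ P_in = P_out, so I_supply = 174.72/415 = 0.421 A.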